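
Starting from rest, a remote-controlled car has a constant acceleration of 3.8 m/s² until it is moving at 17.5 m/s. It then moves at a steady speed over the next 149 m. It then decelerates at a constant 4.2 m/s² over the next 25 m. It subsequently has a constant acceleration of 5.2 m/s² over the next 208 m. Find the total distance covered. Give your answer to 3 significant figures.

422 m

Phase 1 (accelerating): v₀ = 0 m/s, a = 3.8 m/s².
v = v₀ + at → t = (17.5 − 0) / 3.8 = 4.61 s
v² = v₀² + 2aΔx → Δx = (17.5² − 0²)/(2·3.8) = 40.3 m

Phase 2 (constant speed): v₀ = 17.5 m/s, a = 0 m/s².
Constant speed: t = d/v = 149/17.5 = 8.51 s

Phase 3 (decelerating): v₀ = 17.5 m/s, a = -4.2 m/s².
v² = v₀² + 2aΔx = 17.5² + 2·-4.2·25 = 96.2 → v = 9.81 m/s
t = (v − v₀)/a = (9.81 − 17.5)/-4.2 = 1.83 s

Phase 4 (accelerating): v₀ = 9.81 m/s, a = 5.2 m/s².
v² = v₀² + 2aΔx = 9.81² + 2·5.2·208 = 2260 → v = 47.5 m/s
t = (v − v₀)/a = (47.5 − 9.81)/5.2 = 7.25 s
Total distance = 40.3 + 149 + 25.0 + 208 = 422 m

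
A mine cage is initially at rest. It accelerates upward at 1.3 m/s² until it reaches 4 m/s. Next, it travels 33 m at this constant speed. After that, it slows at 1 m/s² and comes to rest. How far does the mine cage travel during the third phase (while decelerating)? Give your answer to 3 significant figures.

8.00 m

Phase 1 (accelerating): v₀ = 0 m/s, a = 1.3 m/s².
v = v₀ + at → t = (4 − 0) / 1.3 = 3.08 s
v² = v₀² + 2aΔx → Δx = (4² − 0²)/(2·1.3) = 6.15 m

Phase 2 (constant speed): v₀ = 4.00 m/s, a = 0 m/s².
Constant speed: t = d/v = 33/4.00 = 8.25 s

Phase 3 (decelerating): v₀ = 4.00 m/s, a = -1 m/s².
v = v₀ + at → t = (0 − 4.00) / -1 = 4.00 s
v² = v₀² + 2aΔx → Δx = (0² − 4.00²)/(2·-1) = 8.00 m
Distance in phase 3 = 8.00 m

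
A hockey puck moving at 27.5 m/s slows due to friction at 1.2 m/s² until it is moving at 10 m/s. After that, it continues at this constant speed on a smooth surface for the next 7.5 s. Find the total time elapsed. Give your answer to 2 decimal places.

Phase 1 (decelerating): v₀ = 27.5 m/s, a = -1.2 m/s².
v = v₀ + at → t = (10 − 27.5) / -1.2 = 14.6 s
v² = v₀² + 2aΔx → Δx = (10² − 27.5²)/(2·-1.2) = 273 m

Phase 2 (constant speed): v₀ = 10.0 m/s, a = 0 m/s².
v = v₀ + at = 10.0 + (0)(7.5) = 10.0 m/s
Δx = v₀t + ½at² = 10.0·7.5 + 0.5·0·7.5² = 75.0 m
Total time = 14.6 + 7.50 = 22.1 s

22.08 s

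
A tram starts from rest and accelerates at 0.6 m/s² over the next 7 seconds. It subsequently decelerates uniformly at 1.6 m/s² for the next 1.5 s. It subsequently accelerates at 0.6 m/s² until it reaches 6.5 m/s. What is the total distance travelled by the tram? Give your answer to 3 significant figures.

Phase 1 (accelerating): v₀ = 0 m/s, a = 0.6 m/s².
v = v₀ + at = 0 + (0.6)(7) = 4.20 m/s
Δx = v₀t + ½at² = 0·7 + 0.5·0.6·7² = 14.7 m

Phase 2 (decelerating): v₀ = 4.20 m/s, a = -1.6 m/s².
v = v₀ + at = 4.20 + (-1.6)(1.5) = 1.80 m/s
Δx = v₀t + ½at² = 4.20·1.5 + 0.5·-1.6·1.5² = 4.50 m

Phase 3 (accelerating): v₀ = 1.80 m/s, a = 0.6 m/s².
v = v₀ + at → t = (6.5 − 1.80) / 0.6 = 7.83 s
v² = v₀² + 2aΔx → Δx = (6.5² − 1.80²)/(2·0.6) = 32.5 m
Total distance = 14.7 + 4.50 + 32.5 = 51.7 m

51.7 m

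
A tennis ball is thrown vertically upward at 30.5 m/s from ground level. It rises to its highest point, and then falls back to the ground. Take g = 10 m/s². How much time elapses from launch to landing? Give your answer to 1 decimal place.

6.1 s

Phase 1 (rising): v₀ = 30.5 m/s, a = -10 m/s².
v = v₀ + at → t = (0 − 30.5) / -10 = 3.05 s
v² = v₀² + 2aΔx → Δx = (0² − 30.5²)/(2·-10) = 46.5 m

Phase 2 (falling): v₀ = 0 m/s, a = -10 m/s².
Falls 46.5 m from rest: t = √(2·46.5/10) = 3.05 s; v = g·t = 30.5 m/s.
Total time = 3.05 + 3.05 = 6.10 s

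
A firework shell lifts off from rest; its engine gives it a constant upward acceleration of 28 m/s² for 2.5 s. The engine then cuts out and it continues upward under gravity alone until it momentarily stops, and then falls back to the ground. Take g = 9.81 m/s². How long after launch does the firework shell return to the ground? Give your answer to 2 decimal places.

Phase 1 (powered ascent): v₀ = 0 m/s, a = 28 m/s².
v = v₀ + at = 0 + (28)(2.5) = 70.0 m/s
Δx = v₀t + ½at² = 0·2.5 + 0.5·28·2.5² = 87.5 m

Phase 2 (coasting upward): v₀ = 70.0 m/s, a = -9.81 m/s².
v = v₀ + at → t = (0 − 70.0) / -9.81 = 7.14 s
v² = v₀² + 2aΔx → Δx = (0² − 70.0²)/(2·-9.81) = 250 m

Phase 3 (free fall): v₀ = 0 m/s, a = -9.81 m/s².
Falls 337 m from rest: t = √(2·337/9.81) = 8.29 s; v = g·t = 81.3 m/s.
Total time = 2.50 + 7.14 + 8.29 = 17.9 s

17.93 s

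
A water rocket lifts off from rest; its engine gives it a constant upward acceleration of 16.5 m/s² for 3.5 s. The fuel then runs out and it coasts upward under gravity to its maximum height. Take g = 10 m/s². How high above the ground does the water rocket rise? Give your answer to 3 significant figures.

268 m

Phase 1 (powered ascent): v₀ = 0 m/s, a = 16.5 m/s².
v = v₀ + at = 0 + (16.5)(3.5) = 57.8 m/s
Δx = v₀t + ½at² = 0·3.5 + 0.5·16.5·3.5² = 101 m

Phase 2 (coasting upward): v₀ = 57.8 m/s, a = -10 m/s².
v = v₀ + at → t = (0 − 57.8) / -10 = 5.78 s
v² = v₀² + 2aΔx → Δx = (0² − 57.8²)/(2·-10) = 167 m
Maximum height = 101 + 167 = 268 m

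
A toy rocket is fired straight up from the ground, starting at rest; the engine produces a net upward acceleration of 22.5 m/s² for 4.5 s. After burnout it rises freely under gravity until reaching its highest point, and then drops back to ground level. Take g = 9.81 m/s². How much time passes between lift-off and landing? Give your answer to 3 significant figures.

27.2 s

Phase 1 (powered ascent): v₀ = 0 m/s, a = 22.5 m/s².
v = v₀ + at = 0 + (22.5)(4.5) = 101 m/s
Δx = v₀t + ½at² = 0·4.5 + 0.5·22.5·4.5² = 228 m

Phase 2 (coasting upward): v₀ = 101 m/s, a = -9.81 m/s².
v = v₀ + at → t = (0 − 101) / -9.81 = 10.3 s
v² = v₀² + 2aΔx → Δx = (0² − 101²)/(2·-9.81) = 523 m

Phase 3 (free fall): v₀ = 0 m/s, a = -9.81 m/s².
Falls 750 m from rest: t = √(2·750/9.81) = 12.4 s; v = g·t = 121 m/s.
Total time = 4.50 + 10.3 + 12.4 = 27.2 s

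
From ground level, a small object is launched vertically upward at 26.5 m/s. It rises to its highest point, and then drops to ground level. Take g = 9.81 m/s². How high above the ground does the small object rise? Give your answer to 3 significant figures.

35.8 m

Phase 1 (rising): v₀ = 26.5 m/s, a = -9.81 m/s².
v = v₀ + at → t = (0 − 26.5) / -9.81 = 2.70 s
v² = v₀² + 2aΔx → Δx = (0² − 26.5²)/(2·-9.81) = 35.8 m
Maximum height = 35.8 m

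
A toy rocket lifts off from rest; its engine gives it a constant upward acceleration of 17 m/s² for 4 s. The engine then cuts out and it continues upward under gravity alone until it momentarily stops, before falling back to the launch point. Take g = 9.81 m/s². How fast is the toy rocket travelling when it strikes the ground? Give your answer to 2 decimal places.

85.40 m/s

Phase 1 (powered ascent): v₀ = 0 m/s, a = 17 m/s².
v = v₀ + at = 0 + (17)(4) = 68.0 m/s
Δx = v₀t + ½at² = 0·4 + 0.5·17·4² = 136 m

Phase 2 (coasting upward): v₀ = 68.0 m/s, a = -9.81 m/s².
v = v₀ + at → t = (0 − 68.0) / -9.81 = 6.93 s
v² = v₀² + 2aΔx → Δx = (0² − 68.0²)/(2·-9.81) = 236 m

Phase 3 (free fall): v₀ = 0 m/s, a = -9.81 m/s².
Falls 372 m from rest: t = √(2·372/9.81) = 8.70 s; v = g·t = 85.4 m/s.
Impact speed = 85.4 m/s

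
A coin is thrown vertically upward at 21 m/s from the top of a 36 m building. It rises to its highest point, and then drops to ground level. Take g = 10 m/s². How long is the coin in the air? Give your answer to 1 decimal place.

5.5 s

Phase 1 (rising): v₀ = 21.0 m/s, a = -10 m/s².
v = v₀ + at → t = (0 − 21.0) / -10 = 2.10 s
v² = v₀² + 2aΔx → Δx = (0² − 21.0²)/(2·-10) = 22.1 m

Phase 2 (falling): v₀ = 0 m/s, a = -10 m/s².
Falls 58.0 m from rest: t = √(2·58.0/10) = 3.41 s; v = g·t = 34.1 m/s.
Total time = 2.10 + 3.41 = 5.51 s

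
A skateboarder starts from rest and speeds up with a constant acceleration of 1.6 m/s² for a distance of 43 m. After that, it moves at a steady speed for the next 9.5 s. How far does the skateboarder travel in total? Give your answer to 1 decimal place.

154.4 m

Phase 1 (accelerating): v₀ = 0 m/s, a = 1.6 m/s².
v² = v₀² + 2aΔx = 0² + 2·1.6·43 = 138 → v = 11.7 m/s
t = (v − v₀)/a = (11.7 − 0)/1.6 = 7.33 s

Phase 2 (constant speed): v₀ = 11.7 m/s, a = 0 m/s².
v = v₀ + at = 11.7 + (0)(9.5) = 11.7 m/s
Δx = v₀t + ½at² = 11.7·9.5 + 0.5·0·9.5² = 111 m
Total distance = 43.0 + 111 = 154 m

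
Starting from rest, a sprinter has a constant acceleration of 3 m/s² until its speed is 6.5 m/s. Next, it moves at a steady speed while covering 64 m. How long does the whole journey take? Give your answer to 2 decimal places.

Phase 1 (accelerating): v₀ = 0 m/s, a = 3 m/s².
v = v₀ + at → t = (6.5 − 0) / 3 = 2.17 s
v² = v₀² + 2aΔx → Δx = (6.5² − 0²)/(2·3) = 7.04 m

Phase 2 (constant speed): v₀ = 6.50 m/s, a = 0 m/s².
Constant speed: t = d/v = 64/6.50 = 9.85 s
Total time = 2.17 + 9.85 = 12.0 s

12.01 s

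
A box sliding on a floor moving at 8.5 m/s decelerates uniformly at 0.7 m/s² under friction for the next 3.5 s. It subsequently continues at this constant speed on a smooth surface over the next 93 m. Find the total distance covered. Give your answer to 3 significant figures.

Phase 1 (decelerating): v₀ = 8.50 m/s, a = -0.7 m/s².
v = v₀ + at = 8.50 + (-0.7)(3.5) = 6.05 m/s
Δx = v₀t + ½at² = 8.50·3.5 + 0.5·-0.7·3.5² = 25.5 m

Phase 2 (constant speed): v₀ = 6.05 m/s, a = 0 m/s².
Constant speed: t = d/v = 93/6.05 = 15.4 s
Total distance = 25.5 + 93.0 = 118 m

118 m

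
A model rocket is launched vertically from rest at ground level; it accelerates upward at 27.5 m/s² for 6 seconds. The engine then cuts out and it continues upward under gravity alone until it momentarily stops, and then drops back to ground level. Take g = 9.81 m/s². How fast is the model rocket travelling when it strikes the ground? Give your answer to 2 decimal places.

192.19 m/s

Phase 1 (powered ascent): v₀ = 0 m/s, a = 27.5 m/s².
v = v₀ + at = 0 + (27.5)(6) = 165 m/s
Δx = v₀t + ½at² = 0·6 + 0.5·27.5·6² = 495 m

Phase 2 (coasting upward): v₀ = 165 m/s, a = -9.81 m/s².
v = v₀ + at → t = (0 − 165) / -9.81 = 16.8 s
v² = v₀² + 2aΔx → Δx = (0² − 165²)/(2·-9.81) = 1390 m

Phase 3 (free fall): v₀ = 0 m/s, a = -9.81 m/s².
Falls 1880 m from rest: t = √(2·1880/9.81) = 19.6 s; v = g·t = 192 m/s.
Impact speed = 192 m/s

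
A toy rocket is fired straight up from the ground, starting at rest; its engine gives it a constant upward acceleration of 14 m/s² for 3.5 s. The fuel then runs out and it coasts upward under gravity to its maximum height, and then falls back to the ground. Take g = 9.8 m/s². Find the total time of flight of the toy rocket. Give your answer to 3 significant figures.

Phase 1 (powered ascent): v₀ = 0 m/s, a = 14 m/s².
v = v₀ + at = 0 + (14)(3.5) = 49.0 m/s
Δx = v₀t + ½at² = 0·3.5 + 0.5·14·3.5² = 85.8 m

Phase 2 (coasting upward): v₀ = 49.0 m/s, a = -9.8 m/s².
v = v₀ + at → t = (0 − 49.0) / -9.8 = 5.00 s
v² = v₀² + 2aΔx → Δx = (0² − 49.0²)/(2·-9.8) = 122 m

Phase 3 (free fall): v₀ = 0 m/s, a = -9.8 m/s².
Falls 208 m from rest: t = √(2·208/9.8) = 6.52 s; v = g·t = 63.9 m/s.
Total time = 3.50 + 5.00 + 6.52 = 15.0 s

15.0 s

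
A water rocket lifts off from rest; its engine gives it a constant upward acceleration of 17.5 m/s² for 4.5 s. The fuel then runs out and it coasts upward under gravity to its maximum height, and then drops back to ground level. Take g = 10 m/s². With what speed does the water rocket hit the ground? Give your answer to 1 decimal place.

98.7 m/s

Phase 1 (powered ascent): v₀ = 0 m/s, a = 17.5 m/s².
v = v₀ + at = 0 + (17.5)(4.5) = 78.8 m/s
Δx = v₀t + ½at² = 0·4.5 + 0.5·17.5·4.5² = 177 m

Phase 2 (coasting upward): v₀ = 78.8 m/s, a = -10 m/s².
v = v₀ + at → t = (0 − 78.8) / -10 = 7.88 s
v² = v₀² + 2aΔx → Δx = (0² − 78.8²)/(2·-10) = 310 m

Phase 3 (free fall): v₀ = 0 m/s, a = -10 m/s².
Falls 487 m from rest: t = √(2·487/10) = 9.87 s; v = g·t = 98.7 m/s.
Impact speed = 98.7 m/s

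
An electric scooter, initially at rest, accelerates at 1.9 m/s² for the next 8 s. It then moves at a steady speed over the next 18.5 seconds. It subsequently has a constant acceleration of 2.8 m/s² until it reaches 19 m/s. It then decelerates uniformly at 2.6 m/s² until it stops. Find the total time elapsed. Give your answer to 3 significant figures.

Phase 1 (accelerating): v₀ = 0 m/s, a = 1.9 m/s².
v = v₀ + at = 0 + (1.9)(8) = 15.2 m/s
Δx = v₀t + ½at² = 0·8 + 0.5·1.9·8² = 60.8 m

Phase 2 (constant speed): v₀ = 15.2 m/s, a = 0 m/s².
v = v₀ + at = 15.2 + (0)(18.5) = 15.2 m/s
Δx = v₀t + ½at² = 15.2·18.5 + 0.5·0·18.5² = 281 m

Phase 3 (accelerating): v₀ = 15.2 m/s, a = 2.8 m/s².
v = v₀ + at → t = (19 − 15.2) / 2.8 = 1.36 s
v² = v₀² + 2aΔx → Δx = (19² − 15.2²)/(2·2.8) = 23.2 m

Phase 4 (decelerating): v₀ = 19.0 m/s, a = -2.6 m/s².
v = v₀ + at → t = (0 − 19.0) / -2.6 = 7.31 s
v² = v₀² + 2aΔx → Δx = (0² − 19.0²)/(2·-2.6) = 69.4 m
Total time = 8.00 + 18.5 + 1.36 + 7.31 = 35.2 s

35.2 s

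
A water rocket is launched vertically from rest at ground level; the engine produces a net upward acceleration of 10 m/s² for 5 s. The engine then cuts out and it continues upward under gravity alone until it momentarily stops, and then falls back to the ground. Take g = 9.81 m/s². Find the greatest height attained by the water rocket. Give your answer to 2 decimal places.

252.42 m

Phase 1 (powered ascent): v₀ = 0 m/s, a = 10 m/s².
v = v₀ + at = 0 + (10)(5) = 50.0 m/s
Δx = v₀t + ½at² = 0·5 + 0.5·10·5² = 125 m

Phase 2 (coasting upward): v₀ = 50.0 m/s, a = -9.81 m/s².
v = v₀ + at → t = (0 − 50.0) / -9.81 = 5.10 s
v² = v₀² + 2aΔx → Δx = (0² − 50.0²)/(2·-9.81) = 127 m
Maximum height = 125 + 127 = 252 m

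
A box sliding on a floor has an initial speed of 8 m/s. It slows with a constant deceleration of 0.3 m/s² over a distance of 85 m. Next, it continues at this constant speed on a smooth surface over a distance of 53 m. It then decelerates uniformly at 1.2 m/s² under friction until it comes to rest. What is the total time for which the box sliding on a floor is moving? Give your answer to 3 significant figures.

32.4 s

Phase 1 (decelerating): v₀ = 8.00 m/s, a = -0.3 m/s².
v² = v₀² + 2aΔx = 8.00² + 2·-0.3·85 = 13.0 → v = 3.61 m/s
t = (v − v₀)/a = (3.61 − 8.00)/-0.3 = 14.6 s

Phase 2 (constant speed): v₀ = 3.61 m/s, a = 0 m/s².
Constant speed: t = d/v = 53/3.61 = 14.7 s

Phase 3 (decelerating): v₀ = 3.61 m/s, a = -1.2 m/s².
v = v₀ + at → t = (0 − 3.61) / -1.2 = 3.00 s
v² = v₀² + 2aΔx → Δx = (0² − 3.61²)/(2·-1.2) = 5.42 m
Total time = 14.6 + 14.7 + 3.00 = 32.4 s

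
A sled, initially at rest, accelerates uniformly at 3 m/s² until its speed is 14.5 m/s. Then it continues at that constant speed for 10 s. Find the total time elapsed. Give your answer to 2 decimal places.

Phase 1 (accelerating): v₀ = 0 m/s, a = 3 m/s².
v = v₀ + at → t = (14.5 − 0) / 3 = 4.83 s
v² = v₀² + 2aΔx → Δx = (14.5² − 0²)/(2·3) = 35.0 m

Phase 2 (constant speed): v₀ = 14.5 m/s, a = 0 m/s².
v = v₀ + at = 14.5 + (0)(10) = 14.5 m/s
Δx = v₀t + ½at² = 14.5·10 + 0.5·0·10² = 145 m
Total time = 4.83 + 10.0 = 14.8 s

14.83 s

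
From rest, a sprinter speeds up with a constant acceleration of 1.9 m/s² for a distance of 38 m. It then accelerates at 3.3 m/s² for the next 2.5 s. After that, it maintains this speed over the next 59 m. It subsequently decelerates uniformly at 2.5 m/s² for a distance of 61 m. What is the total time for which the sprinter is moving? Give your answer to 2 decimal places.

15.73 s

Phase 1 (accelerating): v₀ = 0 m/s, a = 1.9 m/s².
v² = v₀² + 2aΔx = 0² + 2·1.9·38 = 144 → v = 12.0 m/s
t = (v − v₀)/a = (12.0 − 0)/1.9 = 6.32 s

Phase 2 (accelerating): v₀ = 12.0 m/s, a = 3.3 m/s².
v = v₀ + at = 12.0 + (3.3)(2.5) = 20.3 m/s
Δx = v₀t + ½at² = 12.0·2.5 + 0.5·3.3·2.5² = 40.4 m

Phase 3 (constant speed): v₀ = 20.3 m/s, a = 0 m/s².
Constant speed: t = d/v = 59/20.3 = 2.91 s

Phase 4 (decelerating): v₀ = 20.3 m/s, a = -2.5 m/s².
v² = v₀² + 2aΔx = 20.3² + 2·-2.5·61 = 106 → v = 10.3 m/s
t = (v − v₀)/a = (10.3 − 20.3)/-2.5 = 3.99 s
Total time = 6.32 + 2.50 + 2.91 + 3.99 = 15.7 s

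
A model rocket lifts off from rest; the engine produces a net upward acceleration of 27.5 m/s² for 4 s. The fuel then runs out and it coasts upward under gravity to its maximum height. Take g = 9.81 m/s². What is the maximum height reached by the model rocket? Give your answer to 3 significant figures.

Phase 1 (powered ascent): v₀ = 0 m/s, a = 27.5 m/s².
v = v₀ + at = 0 + (27.5)(4) = 110 m/s
Δx = v₀t + ½at² = 0·4 + 0.5·27.5·4² = 220 m

Phase 2 (coasting upward): v₀ = 110 m/s, a = -9.81 m/s².
v = v₀ + at → t = (0 − 110) / -9.81 = 11.2 s
v² = v₀² + 2aΔx → Δx = (0² − 110²)/(2·-9.81) = 617 m
Maximum height = 220 + 617 = 837 m

837 m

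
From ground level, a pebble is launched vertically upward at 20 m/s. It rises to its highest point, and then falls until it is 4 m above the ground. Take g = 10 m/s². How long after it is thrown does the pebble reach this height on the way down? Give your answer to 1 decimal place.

3.8 s

Phase 1 (rising): v₀ = 20.0 m/s, a = -10 m/s².
v = v₀ + at → t = (0 − 20.0) / -10 = 2.00 s
v² = v₀² + 2aΔx → Δx = (0² − 20.0²)/(2·-10) = 20.0 m

Phase 2 (falling): v₀ = 0 m/s, a = -10 m/s².
Falls 16.0 m from rest: t = √(2·16.0/10) = 1.79 s; v = g·t = 17.9 m/s.
Total time = 2.00 + 1.79 = 3.79 s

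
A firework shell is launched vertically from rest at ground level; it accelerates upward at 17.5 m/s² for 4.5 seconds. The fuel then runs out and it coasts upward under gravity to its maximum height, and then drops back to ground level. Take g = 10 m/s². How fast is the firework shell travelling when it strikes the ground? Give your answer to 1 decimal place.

98.7 m/s

Phase 1 (powered ascent): v₀ = 0 m/s, a = 17.5 m/s².
v = v₀ + at = 0 + (17.5)(4.5) = 78.8 m/s
Δx = v₀t + ½at² = 0·4.5 + 0.5·17.5·4.5² = 177 m

Phase 2 (coasting upward): v₀ = 78.8 m/s, a = -10 m/s².
v = v₀ + at → t = (0 − 78.8) / -10 = 7.88 s
v² = v₀² + 2aΔx → Δx = (0² − 78.8²)/(2·-10) = 310 m

Phase 3 (free fall): v₀ = 0 m/s, a = -10 m/s².
Falls 487 m from rest: t = √(2·487/10) = 9.87 s; v = g·t = 98.7 m/s.
Impact speed = 98.7 m/s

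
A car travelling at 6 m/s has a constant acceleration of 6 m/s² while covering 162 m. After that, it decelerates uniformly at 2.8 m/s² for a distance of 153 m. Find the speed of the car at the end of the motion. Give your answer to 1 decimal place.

Phase 1 (accelerating): v₀ = 6.00 m/s, a = 6 m/s².
v² = v₀² + 2aΔx = 6.00² + 2·6·162 = 1980 → v = 44.5 m/s
t = (v − v₀)/a = (44.5 − 6.00)/6 = 6.42 s

Phase 2 (decelerating): v₀ = 44.5 m/s, a = -2.8 m/s².
v² = v₀² + 2aΔx = 44.5² + 2·-2.8·153 = 1120 → v = 33.5 m/s
t = (v − v₀)/a = (33.5 − 44.5)/-2.8 = 3.92 s
Final speed = 33.5 m/s

33.5 m/s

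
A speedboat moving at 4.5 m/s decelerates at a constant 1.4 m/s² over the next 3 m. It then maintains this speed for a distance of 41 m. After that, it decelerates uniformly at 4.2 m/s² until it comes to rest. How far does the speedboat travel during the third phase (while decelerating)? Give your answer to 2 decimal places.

Phase 1 (decelerating): v₀ = 4.50 m/s, a = -1.4 m/s².
v² = v₀² + 2aΔx = 4.50² + 2·-1.4·3 = 11.9 → v = 3.44 m/s
t = (v − v₀)/a = (3.44 − 4.50)/-1.4 = 0.755 s

Phase 2 (constant speed): v₀ = 3.44 m/s, a = 0 m/s².
Constant speed: t = d/v = 41/3.44 = 11.9 s

Phase 3 (decelerating): v₀ = 3.44 m/s, a = -4.2 m/s².
v = v₀ + at → t = (0 − 3.44) / -4.2 = 0.820 s
v² = v₀² + 2aΔx → Δx = (0² − 3.44²)/(2·-4.2) = 1.41 m
Distance in phase 3 = 1.41 m

1.41 m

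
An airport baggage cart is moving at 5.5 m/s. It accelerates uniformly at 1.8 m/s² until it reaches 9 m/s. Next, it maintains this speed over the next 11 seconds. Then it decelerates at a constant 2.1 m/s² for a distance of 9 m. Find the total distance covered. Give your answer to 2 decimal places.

122.10 m

Phase 1 (accelerating): v₀ = 5.50 m/s, a = 1.8 m/s².
v = v₀ + at → t = (9 − 5.50) / 1.8 = 1.94 s
v² = v₀² + 2aΔx → Δx = (9² − 5.50²)/(2·1.8) = 14.1 m

Phase 2 (constant speed): v₀ = 9.00 m/s, a = 0 m/s².
v = v₀ + at = 9.00 + (0)(11) = 9.00 m/s
Δx = v₀t + ½at² = 9.00·11 + 0.5·0·11² = 99.0 m

Phase 3 (decelerating): v₀ = 9.00 m/s, a = -2.1 m/s².
v² = v₀² + 2aΔx = 9.00² + 2·-2.1·9 = 43.2 → v = 6.57 m/s
t = (v − v₀)/a = (6.57 − 9.00)/-2.1 = 1.16 s
Total distance = 14.1 + 99.0 + 9.00 = 122 m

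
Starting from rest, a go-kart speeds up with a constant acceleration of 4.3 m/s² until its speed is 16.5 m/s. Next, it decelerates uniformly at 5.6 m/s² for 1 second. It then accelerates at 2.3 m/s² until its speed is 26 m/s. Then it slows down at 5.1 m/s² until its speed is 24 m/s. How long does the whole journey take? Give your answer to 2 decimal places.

11.79 s

Phase 1 (accelerating): v₀ = 0 m/s, a = 4.3 m/s².
v = v₀ + at → t = (16.5 − 0) / 4.3 = 3.84 s
v² = v₀² + 2aΔx → Δx = (16.5² − 0²)/(2·4.3) = 31.7 m

Phase 2 (decelerating): v₀ = 16.5 m/s, a = -5.6 m/s².
v = v₀ + at = 16.5 + (-5.6)(1) = 10.9 m/s
Δx = v₀t + ½at² = 16.5·1 + 0.5·-5.6·1² = 13.7 m

Phase 3 (accelerating): v₀ = 10.9 m/s, a = 2.3 m/s².
v = v₀ + at → t = (26 − 10.9) / 2.3 = 6.57 s
v² = v₀² + 2aΔx → Δx = (26² − 10.9²)/(2·2.3) = 121 m

Phase 4 (decelerating): v₀ = 26.0 m/s, a = -5.1 m/s².
v = v₀ + at → t = (24 − 26.0) / -5.1 = 0.392 s
v² = v₀² + 2aΔx → Δx = (24² − 26.0²)/(2·-5.1) = 9.80 m
Total time = 3.84 + 1.00 + 6.57 + 0.392 = 11.8 s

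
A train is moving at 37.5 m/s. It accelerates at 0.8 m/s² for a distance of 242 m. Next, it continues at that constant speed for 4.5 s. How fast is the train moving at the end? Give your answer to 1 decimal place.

Phase 1 (accelerating): v₀ = 37.5 m/s, a = 0.8 m/s².
v² = v₀² + 2aΔx = 37.5² + 2·0.8·242 = 1790 → v = 42.3 m/s
t = (v − v₀)/a = (42.3 − 37.5)/0.8 = 6.06 s

Phase 2 (constant speed): v₀ = 42.3 m/s, a = 0 m/s².
v = v₀ + at = 42.3 + (0)(4.5) = 42.3 m/s
Δx = v₀t + ½at² = 42.3·4.5 + 0.5·0·4.5² = 191 m
Final speed = 42.3 m/s

42.3 m/s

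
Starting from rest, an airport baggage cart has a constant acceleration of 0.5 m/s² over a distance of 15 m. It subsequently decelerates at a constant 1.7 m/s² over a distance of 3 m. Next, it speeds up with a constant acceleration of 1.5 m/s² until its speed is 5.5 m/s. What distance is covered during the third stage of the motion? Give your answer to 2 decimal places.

8.48 m

Phase 1 (accelerating): v₀ = 0 m/s, a = 0.5 m/s².
v² = v₀² + 2aΔx = 0² + 2·0.5·15 = 15.0 → v = 3.87 m/s
t = (v − v₀)/a = (3.87 − 0)/0.5 = 7.75 s

Phase 2 (decelerating): v₀ = 3.87 m/s, a = -1.7 m/s².
v² = v₀² + 2aΔx = 3.87² + 2·-1.7·3 = 4.80 → v = 2.19 m/s
t = (v − v₀)/a = (2.19 − 3.87)/-1.7 = 0.989 s

Phase 3 (accelerating): v₀ = 2.19 m/s, a = 1.5 m/s².
v = v₀ + at → t = (5.5 − 2.19) / 1.5 = 2.21 s
v² = v₀² + 2aΔx → Δx = (5.5² − 2.19²)/(2·1.5) = 8.48 m
Distance in phase 3 = 8.48 m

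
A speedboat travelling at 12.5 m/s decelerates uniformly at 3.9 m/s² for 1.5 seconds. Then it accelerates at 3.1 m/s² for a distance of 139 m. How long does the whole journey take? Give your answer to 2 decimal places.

9.06 s

Phase 1 (decelerating): v₀ = 12.5 m/s, a = -3.9 m/s².
v = v₀ + at = 12.5 + (-3.9)(1.5) = 6.65 m/s
Δx = v₀t + ½at² = 12.5·1.5 + 0.5·-3.9·1.5² = 14.4 m

Phase 2 (accelerating): v₀ = 6.65 m/s, a = 3.1 m/s².
v² = v₀² + 2aΔx = 6.65² + 2·3.1·139 = 906 → v = 30.1 m/s
t = (v − v₀)/a = (30.1 − 6.65)/3.1 = 7.56 s
Total time = 1.50 + 7.56 = 9.06 s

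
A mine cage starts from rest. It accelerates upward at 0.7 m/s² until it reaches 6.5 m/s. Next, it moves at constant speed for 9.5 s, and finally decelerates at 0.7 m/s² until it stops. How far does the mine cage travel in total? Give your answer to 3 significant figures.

Phase 1 (accelerating): v₀ = 0 m/s, a = 0.7 m/s².
v = v₀ + at → t = (6.5 − 0) / 0.7 = 9.29 s
v² = v₀² + 2aΔx → Δx = (6.5² − 0²)/(2·0.7) = 30.2 m

Phase 2 (constant speed): v₀ = 6.50 m/s, a = 0 m/s².
v = v₀ + at = 6.50 + (0)(9.5) = 6.50 m/s
Δx = v₀t + ½at² = 6.50·9.5 + 0.5·0·9.5² = 61.8 m

Phase 3 (decelerating): v₀ = 6.50 m/s, a = -0.7 m/s².
v = v₀ + at → t = (0 − 6.50) / -0.7 = 9.29 s
v² = v₀² + 2aΔx → Δx = (0² − 6.50²)/(2·-0.7) = 30.2 m
Total distance = 30.2 + 61.8 + 30.2 = 122 m

122 m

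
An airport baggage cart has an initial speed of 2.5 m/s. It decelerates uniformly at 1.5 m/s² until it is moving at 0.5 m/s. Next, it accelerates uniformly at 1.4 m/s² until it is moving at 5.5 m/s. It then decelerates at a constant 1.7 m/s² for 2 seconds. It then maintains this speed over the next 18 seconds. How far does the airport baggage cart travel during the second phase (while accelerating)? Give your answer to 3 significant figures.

Phase 1 (decelerating): v₀ = 2.50 m/s, a = -1.5 m/s².
v = v₀ + at → t = (0.5 − 2.50) / -1.5 = 1.33 s
v² = v₀² + 2aΔx → Δx = (0.5² − 2.50²)/(2·-1.5) = 2.00 m

Phase 2 (accelerating): v₀ = 0.500 m/s, a = 1.4 m/s².
v = v₀ + at → t = (5.5 − 0.500) / 1.4 = 3.57 s
v² = v₀² + 2aΔx → Δx = (5.5² − 0.500²)/(2·1.4) = 10.7 m
Distance in phase 2 = 10.7 m

10.7 m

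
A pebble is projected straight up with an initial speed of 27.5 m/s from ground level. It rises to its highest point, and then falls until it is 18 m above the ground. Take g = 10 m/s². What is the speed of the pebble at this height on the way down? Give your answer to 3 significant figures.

19.9 m/s

Phase 1 (rising): v₀ = 27.5 m/s, a = -10 m/s².
v = v₀ + at → t = (0 − 27.5) / -10 = 2.75 s
v² = v₀² + 2aΔx → Δx = (0² − 27.5²)/(2·-10) = 37.8 m

Phase 2 (falling): v₀ = 0 m/s, a = -10 m/s².
Falls 19.8 m from rest: t = √(2·19.8/10) = 1.99 s; v = g·t = 19.9 m/s.
Final speed = 19.9 m/s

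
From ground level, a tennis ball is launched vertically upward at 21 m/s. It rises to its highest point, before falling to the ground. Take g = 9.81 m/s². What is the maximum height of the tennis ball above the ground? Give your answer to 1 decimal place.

Phase 1 (rising): v₀ = 21.0 m/s, a = -9.81 m/s².
v = v₀ + at → t = (0 − 21.0) / -9.81 = 2.14 s
v² = v₀² + 2aΔx → Δx = (0² − 21.0²)/(2·-9.81) = 22.5 m
Maximum height = 22.5 m

22.5 m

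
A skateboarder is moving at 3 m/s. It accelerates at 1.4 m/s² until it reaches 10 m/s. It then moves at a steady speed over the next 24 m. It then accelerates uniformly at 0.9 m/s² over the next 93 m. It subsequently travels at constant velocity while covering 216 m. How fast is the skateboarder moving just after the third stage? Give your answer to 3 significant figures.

16.4 m/s

Phase 1 (accelerating): v₀ = 3.00 m/s, a = 1.4 m/s².
v = v₀ + at → t = (10 − 3.00) / 1.4 = 5.00 s
v² = v₀² + 2aΔx → Δx = (10² − 3.00²)/(2·1.4) = 32.5 m

Phase 2 (constant speed): v₀ = 10.0 m/s, a = 0 m/s².
Constant speed: t = d/v = 24/10.0 = 2.40 s

Phase 3 (accelerating): v₀ = 10.0 m/s, a = 0.9 m/s².
v² = v₀² + 2aΔx = 10.0² + 2·0.9·93 = 267 → v = 16.4 m/s
t = (v − v₀)/a = (16.4 − 10.0)/0.9 = 7.06 s
Speed at end of phase 3 = 16.4 m/s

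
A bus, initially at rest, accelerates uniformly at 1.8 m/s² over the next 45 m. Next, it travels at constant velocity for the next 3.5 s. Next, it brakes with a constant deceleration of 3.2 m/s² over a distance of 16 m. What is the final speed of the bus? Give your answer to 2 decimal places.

Phase 1 (accelerating): v₀ = 0 m/s, a = 1.8 m/s².
v² = v₀² + 2aΔx = 0² + 2·1.8·45 = 162 → v = 12.7 m/s
t = (v − v₀)/a = (12.7 − 0)/1.8 = 7.07 s

Phase 2 (constant speed): v₀ = 12.7 m/s, a = 0 m/s².
v = v₀ + at = 12.7 + (0)(3.5) = 12.7 m/s
Δx = v₀t + ½at² = 12.7·3.5 + 0.5·0·3.5² = 44.5 m

Phase 3 (decelerating): v₀ = 12.7 m/s, a = -3.2 m/s².
v² = v₀² + 2aΔx = 12.7² + 2·-3.2·16 = 59.6 → v = 7.72 m/s
t = (v − v₀)/a = (7.72 − 12.7)/-3.2 = 1.56 s
Final speed = 7.72 m/s

7.72 m/s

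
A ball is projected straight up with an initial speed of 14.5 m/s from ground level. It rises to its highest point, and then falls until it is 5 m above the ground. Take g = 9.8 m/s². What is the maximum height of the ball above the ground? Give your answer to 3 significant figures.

10.7 m

Phase 1 (rising): v₀ = 14.5 m/s, a = -9.8 m/s².
v = v₀ + at → t = (0 − 14.5) / -9.8 = 1.48 s
v² = v₀² + 2aΔx → Δx = (0² − 14.5²)/(2·-9.8) = 10.7 m
Maximum height = 10.7 m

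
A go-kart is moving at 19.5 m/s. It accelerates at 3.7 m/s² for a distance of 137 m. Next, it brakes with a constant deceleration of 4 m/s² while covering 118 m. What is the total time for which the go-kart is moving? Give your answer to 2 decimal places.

Phase 1 (accelerating): v₀ = 19.5 m/s, a = 3.7 m/s².
v² = v₀² + 2aΔx = 19.5² + 2·3.7·137 = 1390 → v = 37.3 m/s
t = (v − v₀)/a = (37.3 − 19.5)/3.7 = 4.82 s

Phase 2 (decelerating): v₀ = 37.3 m/s, a = -4 m/s².
v² = v₀² + 2aΔx = 37.3² + 2·-4·118 = 450 → v = 21.2 m/s
t = (v − v₀)/a = (21.2 − 37.3)/-4 = 4.03 s
Total time = 4.82 + 4.03 = 8.85 s

8.85 s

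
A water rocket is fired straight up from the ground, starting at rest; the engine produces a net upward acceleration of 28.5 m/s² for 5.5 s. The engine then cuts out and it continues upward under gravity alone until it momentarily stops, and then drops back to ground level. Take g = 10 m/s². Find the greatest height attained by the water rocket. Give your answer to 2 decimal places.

1659.59 m

Phase 1 (powered ascent): v₀ = 0 m/s, a = 28.5 m/s².
v = v₀ + at = 0 + (28.5)(5.5) = 157 m/s
Δx = v₀t + ½at² = 0·5.5 + 0.5·28.5·5.5² = 431 m

Phase 2 (coasting upward): v₀ = 157 m/s, a = -10 m/s².
v = v₀ + at → t = (0 − 157) / -10 = 15.7 s
v² = v₀² + 2aΔx → Δx = (0² − 157²)/(2·-10) = 1230 m
Maximum height = 431 + 1230 = 1660 m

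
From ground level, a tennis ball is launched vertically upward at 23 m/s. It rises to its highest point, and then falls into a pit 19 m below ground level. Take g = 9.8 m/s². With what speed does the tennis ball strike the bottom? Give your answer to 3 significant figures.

Phase 1 (rising): v₀ = 23.0 m/s, a = -9.8 m/s².
v = v₀ + at → t = (0 − 23.0) / -9.8 = 2.35 s
v² = v₀² + 2aΔx → Δx = (0² − 23.0²)/(2·-9.8) = 27.0 m

Phase 2 (falling): v₀ = 0 m/s, a = -9.8 m/s².
Falls 46.0 m from rest: t = √(2·46.0/9.8) = 3.06 s; v = g·t = 30.0 m/s.
Final speed = 30.0 m/s

30.0 m/s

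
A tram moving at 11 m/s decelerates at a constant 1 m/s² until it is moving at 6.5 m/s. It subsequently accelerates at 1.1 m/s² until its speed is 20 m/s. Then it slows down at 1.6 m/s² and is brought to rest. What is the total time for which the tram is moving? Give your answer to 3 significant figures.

29.3 s

Phase 1 (decelerating): v₀ = 11.0 m/s, a = -1 m/s².
v = v₀ + at → t = (6.5 − 11.0) / -1 = 4.50 s
v² = v₀² + 2aΔx → Δx = (6.5² − 11.0²)/(2·-1) = 39.4 m

Phase 2 (accelerating): v₀ = 6.50 m/s, a = 1.1 m/s².
v = v₀ + at → t = (20 − 6.50) / 1.1 = 12.3 s
v² = v₀² + 2aΔx → Δx = (20² − 6.50²)/(2·1.1) = 163 m

Phase 3 (decelerating): v₀ = 20.0 m/s, a = -1.6 m/s².
v = v₀ + at → t = (0 − 20.0) / -1.6 = 12.5 s
v² = v₀² + 2aΔx → Δx = (0² − 20.0²)/(2·-1.6) = 125 m
Total time = 4.50 + 12.3 + 12.5 = 29.3 s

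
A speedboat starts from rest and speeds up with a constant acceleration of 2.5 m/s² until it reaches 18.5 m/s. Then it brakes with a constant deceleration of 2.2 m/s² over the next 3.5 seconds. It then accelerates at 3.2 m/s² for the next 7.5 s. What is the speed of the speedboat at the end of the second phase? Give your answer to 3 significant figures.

10.8 m/s

Phase 1 (accelerating): v₀ = 0 m/s, a = 2.5 m/s².
v = v₀ + at → t = (18.5 − 0) / 2.5 = 7.40 s
v² = v₀² + 2aΔx → Δx = (18.5² − 0²)/(2·2.5) = 68.5 m

Phase 2 (decelerating): v₀ = 18.5 m/s, a = -2.2 m/s².
v = v₀ + at = 18.5 + (-2.2)(3.5) = 10.8 m/s
Δx = v₀t + ½at² = 18.5·3.5 + 0.5·-2.2·3.5² = 51.3 m
Speed at end of phase 2 = 10.8 m/s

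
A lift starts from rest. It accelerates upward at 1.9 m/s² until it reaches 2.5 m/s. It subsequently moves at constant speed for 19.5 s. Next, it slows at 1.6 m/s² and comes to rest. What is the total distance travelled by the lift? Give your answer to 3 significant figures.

Phase 1 (accelerating): v₀ = 0 m/s, a = 1.9 m/s².
v = v₀ + at → t = (2.5 − 0) / 1.9 = 1.32 s
v² = v₀² + 2aΔx → Δx = (2.5² − 0²)/(2·1.9) = 1.64 m

Phase 2 (constant speed): v₀ = 2.50 m/s, a = 0 m/s².
v = v₀ + at = 2.50 + (0)(19.5) = 2.50 m/s
Δx = v₀t + ½at² = 2.50·19.5 + 0.5·0·19.5² = 48.8 m

Phase 3 (decelerating): v₀ = 2.50 m/s, a = -1.6 m/s².
v = v₀ + at → t = (0 − 2.50) / -1.6 = 1.56 s
v² = v₀² + 2aΔx → Δx = (0² − 2.50²)/(2·-1.6) = 1.95 m
Total distance = 1.64 + 48.8 + 1.95 = 52.3 m

52.3 m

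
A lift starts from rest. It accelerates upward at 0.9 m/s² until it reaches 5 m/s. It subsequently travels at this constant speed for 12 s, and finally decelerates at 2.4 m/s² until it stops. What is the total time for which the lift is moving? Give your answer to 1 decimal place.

19.6 s

Phase 1 (accelerating): v₀ = 0 m/s, a = 0.9 m/s².
v = v₀ + at → t = (5 − 0) / 0.9 = 5.56 s
v² = v₀² + 2aΔx → Δx = (5² − 0²)/(2·0.9) = 13.9 m

Phase 2 (constant speed): v₀ = 5.00 m/s, a = 0 m/s².
v = v₀ + at = 5.00 + (0)(12) = 5.00 m/s
Δx = v₀t + ½at² = 5.00·12 + 0.5·0·12² = 60.0 m

Phase 3 (decelerating): v₀ = 5.00 m/s, a = -2.4 m/s².
v = v₀ + at → t = (0 − 5.00) / -2.4 = 2.08 s
v² = v₀² + 2aΔx → Δx = (0² − 5.00²)/(2·-2.4) = 5.21 m
Total time = 5.56 + 12.0 + 2.08 = 19.6 s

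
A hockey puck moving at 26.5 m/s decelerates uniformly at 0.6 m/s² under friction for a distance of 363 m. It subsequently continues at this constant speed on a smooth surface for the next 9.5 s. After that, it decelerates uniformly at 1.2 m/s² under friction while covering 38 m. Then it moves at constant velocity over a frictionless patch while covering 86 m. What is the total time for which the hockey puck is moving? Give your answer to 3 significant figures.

Phase 1 (decelerating): v₀ = 26.5 m/s, a = -0.6 m/s².
v² = v₀² + 2aΔx = 26.5² + 2·-0.6·363 = 267 → v = 16.3 m/s
t = (v − v₀)/a = (16.3 − 26.5)/-0.6 = 17.0 s

Phase 2 (constant speed): v₀ = 16.3 m/s, a = 0 m/s².
v = v₀ + at = 16.3 + (0)(9.5) = 16.3 m/s
Δx = v₀t + ½at² = 16.3·9.5 + 0.5·0·9.5² = 155 m

Phase 3 (decelerating): v₀ = 16.3 m/s, a = -1.2 m/s².
v² = v₀² + 2aΔx = 16.3² + 2·-1.2·38 = 175 → v = 13.2 m/s
t = (v − v₀)/a = (13.2 − 16.3)/-1.2 = 2.57 s

Phase 4 (constant speed): v₀ = 13.2 m/s, a = 0 m/s².
Constant speed: t = d/v = 86/13.2 = 6.49 s
Total time = 17.0 + 9.50 + 2.57 + 6.49 = 35.5 s

35.5 s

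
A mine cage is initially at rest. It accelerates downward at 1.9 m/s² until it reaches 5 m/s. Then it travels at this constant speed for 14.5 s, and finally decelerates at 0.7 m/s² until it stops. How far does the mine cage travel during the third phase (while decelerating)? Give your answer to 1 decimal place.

17.9 m

Phase 1 (accelerating): v₀ = 0 m/s, a = 1.9 m/s².
v = v₀ + at → t = (5 − 0) / 1.9 = 2.63 s
v² = v₀² + 2aΔx → Δx = (5² − 0²)/(2·1.9) = 6.58 m

Phase 2 (constant speed): v₀ = 5.00 m/s, a = 0 m/s².
v = v₀ + at = 5.00 + (0)(14.5) = 5.00 m/s
Δx = v₀t + ½at² = 5.00·14.5 + 0.5·0·14.5² = 72.5 m

Phase 3 (decelerating): v₀ = 5.00 m/s, a = -0.7 m/s².
v = v₀ + at → t = (0 − 5.00) / -0.7 = 7.14 s
v² = v₀² + 2aΔx → Δx = (0² − 5.00²)/(2·-0.7) = 17.9 m
Distance in phase 3 = 17.9 m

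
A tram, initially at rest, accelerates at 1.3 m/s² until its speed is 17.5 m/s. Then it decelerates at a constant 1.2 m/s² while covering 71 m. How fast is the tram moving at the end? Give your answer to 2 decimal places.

11.66 m/s

Phase 1 (accelerating): v₀ = 0 m/s, a = 1.3 m/s².
v = v₀ + at → t = (17.5 − 0) / 1.3 = 13.5 s
v² = v₀² + 2aΔx → Δx = (17.5² − 0²)/(2·1.3) = 118 m

Phase 2 (decelerating): v₀ = 17.5 m/s, a = -1.2 m/s².
v² = v₀² + 2aΔx = 17.5² + 2·-1.2·71 = 136 → v = 11.7 m/s
t = (v − v₀)/a = (11.7 − 17.5)/-1.2 = 4.87 s
Final speed = 11.7 m/s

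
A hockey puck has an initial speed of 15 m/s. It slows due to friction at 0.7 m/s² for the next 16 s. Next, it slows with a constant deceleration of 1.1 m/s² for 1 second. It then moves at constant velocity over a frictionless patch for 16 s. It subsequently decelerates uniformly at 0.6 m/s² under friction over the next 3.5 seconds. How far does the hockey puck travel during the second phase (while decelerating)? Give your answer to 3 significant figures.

Phase 1 (decelerating): v₀ = 15.0 m/s, a = -0.7 m/s².
v = v₀ + at = 15.0 + (-0.7)(16) = 3.80 m/s
Δx = v₀t + ½at² = 15.0·16 + 0.5·-0.7·16² = 150 m

Phase 2 (decelerating): v₀ = 3.80 m/s, a = -1.1 m/s².
v = v₀ + at = 3.80 + (-1.1)(1) = 2.70 m/s
Δx = v₀t + ½at² = 3.80·1 + 0.5·-1.1·1² = 3.25 m
Distance in phase 2 = 3.25 m

3.25 m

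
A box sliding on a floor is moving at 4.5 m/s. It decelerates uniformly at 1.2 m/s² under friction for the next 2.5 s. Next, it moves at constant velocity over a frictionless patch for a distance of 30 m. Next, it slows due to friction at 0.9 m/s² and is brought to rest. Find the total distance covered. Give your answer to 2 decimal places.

38.75 m

Phase 1 (decelerating): v₀ = 4.50 m/s, a = -1.2 m/s².
v = v₀ + at = 4.50 + (-1.2)(2.5) = 1.50 m/s
Δx = v₀t + ½at² = 4.50·2.5 + 0.5·-1.2·2.5² = 7.50 m

Phase 2 (constant speed): v₀ = 1.50 m/s, a = 0 m/s².
Constant speed: t = d/v = 30/1.50 = 20.0 s

Phase 3 (decelerating): v₀ = 1.50 m/s, a = -0.9 m/s².
v = v₀ + at → t = (0 − 1.50) / -0.9 = 1.67 s
v² = v₀² + 2aΔx → Δx = (0² − 1.50²)/(2·-0.9) = 1.25 m
Total distance = 7.50 + 30.0 + 1.25 = 38.8 m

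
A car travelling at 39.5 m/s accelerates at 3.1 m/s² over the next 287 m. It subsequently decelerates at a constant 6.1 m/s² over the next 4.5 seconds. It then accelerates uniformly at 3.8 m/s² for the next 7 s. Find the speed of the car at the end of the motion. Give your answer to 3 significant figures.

Phase 1 (accelerating): v₀ = 39.5 m/s, a = 3.1 m/s².
v² = v₀² + 2aΔx = 39.5² + 2·3.1·287 = 3340 → v = 57.8 m/s
t = (v − v₀)/a = (57.8 − 39.5)/3.1 = 5.90 s

Phase 2 (decelerating): v₀ = 57.8 m/s, a = -6.1 m/s².
v = v₀ + at = 57.8 + (-6.1)(4.5) = 30.3 m/s
Δx = v₀t + ½at² = 57.8·4.5 + 0.5·-6.1·4.5² = 198 m

Phase 3 (accelerating): v₀ = 30.3 m/s, a = 3.8 m/s².
v = v₀ + at = 30.3 + (3.8)(7) = 56.9 m/s
Δx = v₀t + ½at² = 30.3·7 + 0.5·3.8·7² = 305 m
Final speed = 56.9 m/s

56.9 m/s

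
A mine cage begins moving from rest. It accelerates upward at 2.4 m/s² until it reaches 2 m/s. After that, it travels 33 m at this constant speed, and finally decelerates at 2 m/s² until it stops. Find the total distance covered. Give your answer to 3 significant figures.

Phase 1 (accelerating): v₀ = 0 m/s, a = 2.4 m/s².
v = v₀ + at → t = (2 − 0) / 2.4 = 0.833 s
v² = v₀² + 2aΔx → Δx = (2² − 0²)/(2·2.4) = 0.833 m

Phase 2 (constant speed): v₀ = 2.00 m/s, a = 0 m/s².
Constant speed: t = d/v = 33/2.00 = 16.5 s

Phase 3 (decelerating): v₀ = 2.00 m/s, a = -2 m/s².
v = v₀ + at → t = (0 − 2.00) / -2 = 1.00 s
v² = v₀² + 2aΔx → Δx = (0² − 2.00²)/(2·-2) = 1.00 m
Total distance = 0.833 + 33.0 + 1.00 = 34.8 m

34.8 m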